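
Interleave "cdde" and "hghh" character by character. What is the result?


Interleaving "cdde" and "hghh":
  Position 0: 'c' from first, 'h' from second => "ch"
  Position 1: 'd' from first, 'g' from second => "dg"
  Position 2: 'd' from first, 'h' from second => "dh"
  Position 3: 'e' from first, 'h' from second => "eh"
Result: chdgdheh

chdgdheh


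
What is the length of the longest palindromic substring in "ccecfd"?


Input: "ccecfd"
Checking substrings for palindromes:
  [1:4] "cec" (len 3) => palindrome
  [0:2] "cc" (len 2) => palindrome
Longest palindromic substring: "cec" with length 3

3


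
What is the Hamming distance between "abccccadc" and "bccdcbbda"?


Comparing "abccccadc" and "bccdcbbda" position by position:
  Position 0: 'a' vs 'b' => differ
  Position 1: 'b' vs 'c' => differ
  Position 2: 'c' vs 'c' => same
  Position 3: 'c' vs 'd' => differ
  Position 4: 'c' vs 'c' => same
  Position 5: 'c' vs 'b' => differ
  Position 6: 'a' vs 'b' => differ
  Position 7: 'd' vs 'd' => same
  Position 8: 'c' vs 'a' => differ
Total differences (Hamming distance): 6

6


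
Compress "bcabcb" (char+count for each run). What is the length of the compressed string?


Input: bcabcb
Runs:
  'b' x 1 => "b1"
  'c' x 1 => "c1"
  'a' x 1 => "a1"
  'b' x 1 => "b1"
  'c' x 1 => "c1"
  'b' x 1 => "b1"
Compressed: "b1c1a1b1c1b1"
Compressed length: 12

12


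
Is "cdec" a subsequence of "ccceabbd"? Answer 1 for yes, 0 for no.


Check if "cdec" is a subsequence of "ccceabbd"
Greedy scan:
  Position 0 ('c'): matches sub[0] = 'c'
  Position 1 ('c'): no match needed
  Position 2 ('c'): no match needed
  Position 3 ('e'): no match needed
  Position 4 ('a'): no match needed
  Position 5 ('b'): no match needed
  Position 6 ('b'): no match needed
  Position 7 ('d'): matches sub[1] = 'd'
Only matched 2/4 characters => not a subsequence

0


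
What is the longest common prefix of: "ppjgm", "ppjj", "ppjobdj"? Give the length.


Words: ppjgm, ppjj, ppjobdj
  Position 0: all 'p' => match
  Position 1: all 'p' => match
  Position 2: all 'j' => match
  Position 3: ('g', 'j', 'o') => mismatch, stop
LCP = "ppj" (length 3)

3


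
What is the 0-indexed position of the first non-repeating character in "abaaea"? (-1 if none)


Input: abaaea
Character frequencies:
  'a': 4
  'b': 1
  'e': 1
Scanning left to right for freq == 1:
  Position 0 ('a'): freq=4, skip
  Position 1 ('b'): unique! => answer = 1

1


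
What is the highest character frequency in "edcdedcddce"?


Input: edcdedcddce
Character counts:
  'c': 3
  'd': 5
  'e': 3
Maximum frequency: 5

5


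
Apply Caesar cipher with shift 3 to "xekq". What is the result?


Caesar cipher: shift "xekq" by 3
  'x' (pos 23) + 3 = pos 0 = 'a'
  'e' (pos 4) + 3 = pos 7 = 'h'
  'k' (pos 10) + 3 = pos 13 = 'n'
  'q' (pos 16) + 3 = pos 19 = 't'
Result: ahnt

ahnt


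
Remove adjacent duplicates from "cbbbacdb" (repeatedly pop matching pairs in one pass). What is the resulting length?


Input: cbbbacdb
Stack-based adjacent duplicate removal:
  Read 'c': push. Stack: c
  Read 'b': push. Stack: cb
  Read 'b': matches stack top 'b' => pop. Stack: c
  Read 'b': push. Stack: cb
  Read 'a': push. Stack: cba
  Read 'c': push. Stack: cbac
  Read 'd': push. Stack: cbacd
  Read 'b': push. Stack: cbacdb
Final stack: "cbacdb" (length 6)

6


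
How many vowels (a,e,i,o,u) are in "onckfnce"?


Input: onckfnce
Checking each character:
  'o' at position 0: vowel (running total: 1)
  'n' at position 1: consonant
  'c' at position 2: consonant
  'k' at position 3: consonant
  'f' at position 4: consonant
  'n' at position 5: consonant
  'c' at position 6: consonant
  'e' at position 7: vowel (running total: 2)
Total vowels: 2

2


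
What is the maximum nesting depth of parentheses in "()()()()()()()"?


Input: "()()()()()()()"
Tracking depth:
  Position 0 '(': depth becomes 1
  Position 1 ')': depth becomes 0
  Position 2 '(': depth becomes 1
  Position 3 ')': depth becomes 0
  Position 4 '(': depth becomes 1
  Position 5 ')': depth becomes 0
  Position 6 '(': depth becomes 1
  Position 7 ')': depth becomes 0
  Position 8 '(': depth becomes 1
  Position 9 ')': depth becomes 0
  Position 10 '(': depth becomes 1
  Position 11 ')': depth becomes 0
  Position 12 '(': depth becomes 1
  Position 13 ')': depth becomes 0
Maximum depth reached: 1

1


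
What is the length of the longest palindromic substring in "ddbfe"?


Input: "ddbfe"
Checking substrings for palindromes:
  [0:2] "dd" (len 2) => palindrome
Longest palindromic substring: "dd" with length 2

2


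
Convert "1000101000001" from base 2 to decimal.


Input: "1000101000001" in base 2
Positional expansion:
  Digit '1' (value 1) x 2^12 = 4096
  Digit '0' (value 0) x 2^11 = 0
  Digit '0' (value 0) x 2^10 = 0
  Digit '0' (value 0) x 2^9 = 0
  Digit '1' (value 1) x 2^8 = 256
  Digit '0' (value 0) x 2^7 = 0
  Digit '1' (value 1) x 2^6 = 64
  Digit '0' (value 0) x 2^5 = 0
  Digit '0' (value 0) x 2^4 = 0
  Digit '0' (value 0) x 2^3 = 0
  Digit '0' (value 0) x 2^2 = 0
  Digit '0' (value 0) x 2^1 = 0
  Digit '1' (value 1) x 2^0 = 1
Sum = 4417

4417


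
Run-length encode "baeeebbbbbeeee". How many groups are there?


Input: baeeebbbbbeeee
Scanning for consecutive runs:
  Group 1: 'b' x 1 (positions 0-0)
  Group 2: 'a' x 1 (positions 1-1)
  Group 3: 'e' x 3 (positions 2-4)
  Group 4: 'b' x 5 (positions 5-9)
  Group 5: 'e' x 4 (positions 10-13)
Total groups: 5

5


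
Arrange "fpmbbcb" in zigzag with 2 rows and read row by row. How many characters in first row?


Zigzag "fpmbbcb" into 2 rows:
Placing characters:
  'f' => row 0
  'p' => row 1
  'm' => row 0
  'b' => row 1
  'b' => row 0
  'c' => row 1
  'b' => row 0
Rows:
  Row 0: "fmbb"
  Row 1: "pbc"
First row length: 4

4


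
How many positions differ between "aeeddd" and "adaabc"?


Comparing "aeeddd" and "adaabc" position by position:
  Position 0: 'a' vs 'a' => same
  Position 1: 'e' vs 'd' => DIFFER
  Position 2: 'e' vs 'a' => DIFFER
  Position 3: 'd' vs 'a' => DIFFER
  Position 4: 'd' vs 'b' => DIFFER
  Position 5: 'd' vs 'c' => DIFFER
Positions that differ: 5

5


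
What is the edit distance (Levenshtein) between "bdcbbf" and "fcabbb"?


Computing edit distance: "bdcbbf" -> "fcabbb"
DP table:
           f    c    a    b    b    b
      0    1    2    3    4    5    6
  b   1    1    2    3    3    4    5
  d   2    2    2    3    4    4    5
  c   3    3    2    3    4    5    5
  b   4    4    3    3    3    4    5
  b   5    5    4    4    3    3    4
  f   6    5    5    5    4    4    4
Edit distance = dp[6][6] = 4

4


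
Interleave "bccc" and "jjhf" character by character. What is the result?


Interleaving "bccc" and "jjhf":
  Position 0: 'b' from first, 'j' from second => "bj"
  Position 1: 'c' from first, 'j' from second => "cj"
  Position 2: 'c' from first, 'h' from second => "ch"
  Position 3: 'c' from first, 'f' from second => "cf"
Result: bjcjchcf

bjcjchcf


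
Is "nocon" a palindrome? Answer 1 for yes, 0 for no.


Input: nocon
Reversed: nocon
  Compare pos 0 ('n') with pos 4 ('n'): match
  Compare pos 1 ('o') with pos 3 ('o'): match
Result: palindrome

1


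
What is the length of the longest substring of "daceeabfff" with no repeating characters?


Input: "daceeabfff"
Sliding window (track last position of each char):
  Position 0 ('d'): window [0,0] length 1 -- new best
  Position 1 ('a'): window [0,1] length 2 -- new best
  Position 2 ('c'): window [0,2] length 3 -- new best
  Position 3 ('e'): window [0,3] length 4 -- new best
  Position 4 ('e'): repeat (last at 3), move window start to 4
  Position 4 ('e'): window [4,4] length 1
  Position 5 ('a'): window [4,5] length 2
  Position 6 ('b'): window [4,6] length 3
  Position 7 ('f'): window [4,7] length 4
  Position 8 ('f'): repeat (last at 7), move window start to 8
  Position 8 ('f'): window [8,8] length 1
  Position 9 ('f'): repeat (last at 8), move window start to 9
  Position 9 ('f'): window [9,9] length 1
Longest substring with no repeats: "dace" with length 4

4


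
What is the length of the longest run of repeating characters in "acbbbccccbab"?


Input: "acbbbccccbab"
Scanning for longest run:
  Position 1 ('c'): new char, reset run to 1
  Position 2 ('b'): new char, reset run to 1
  Position 3 ('b'): continues run of 'b', length=2
  Position 4 ('b'): continues run of 'b', length=3
  Position 5 ('c'): new char, reset run to 1
  Position 6 ('c'): continues run of 'c', length=2
  Position 7 ('c'): continues run of 'c', length=3
  Position 8 ('c'): continues run of 'c', length=4
  Position 9 ('b'): new char, reset run to 1
  Position 10 ('a'): new char, reset run to 1
  Position 11 ('b'): new char, reset run to 1
Longest run: 'c' with length 4

4


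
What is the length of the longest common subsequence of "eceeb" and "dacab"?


LCS of "eceeb" and "dacab"
DP table:
           d    a    c    a    b
      0    0    0    0    0    0
  e   0    0    0    0    0    0
  c   0    0    0    1    1    1
  e   0    0    0    1    1    1
  e   0    0    0    1    1    1
  b   0    0    0    1    1    2
LCS length = dp[5][5] = 2

2


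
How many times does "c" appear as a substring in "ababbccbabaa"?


Searching for "c" in "ababbccbabaa"
Scanning each position:
  Position 0: "a" => no
  Position 1: "b" => no
  Position 2: "a" => no
  Position 3: "b" => no
  Position 4: "b" => no
  Position 5: "c" => MATCH
  Position 6: "c" => MATCH
  Position 7: "b" => no
  Position 8: "a" => no
  Position 9: "b" => no
  Position 10: "a" => no
  Position 11: "a" => no
Total occurrences: 2

2


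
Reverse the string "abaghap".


Input: abaghap
Reading characters right to left:
  Position 6: 'p'
  Position 5: 'a'
  Position 4: 'h'
  Position 3: 'g'
  Position 2: 'a'
  Position 1: 'b'
  Position 0: 'a'
Reversed: pahgaba

pahgaba


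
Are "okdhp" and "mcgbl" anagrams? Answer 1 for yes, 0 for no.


Strings: "okdhp", "mcgbl"
Sorted first:  dhkop
Sorted second: bcglm
Differ at position 0: 'd' vs 'b' => not anagrams

0


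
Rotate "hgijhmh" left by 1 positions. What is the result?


Input: "hgijhmh", rotate left by 1
First 1 characters: "h"
Remaining characters: "gijhmh"
Concatenate remaining + first: "gijhmh" + "h" = "gijhmhh"

gijhmhh


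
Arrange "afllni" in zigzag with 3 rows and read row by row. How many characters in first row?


Zigzag "afllni" into 3 rows:
Placing characters:
  'a' => row 0
  'f' => row 1
  'l' => row 2
  'l' => row 1
  'n' => row 0
  'i' => row 1
Rows:
  Row 0: "an"
  Row 1: "fli"
  Row 2: "l"
First row length: 2

2


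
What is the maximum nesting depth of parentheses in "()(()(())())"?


Input: "()(()(())())"
Tracking depth:
  Position 0 '(': depth becomes 1
  Position 1 ')': depth becomes 0
  Position 2 '(': depth becomes 1
  Position 3 '(': depth becomes 2
  Position 4 ')': depth becomes 1
  Position 5 '(': depth becomes 2
  Position 6 '(': depth becomes 3
  Position 7 ')': depth becomes 2
  Position 8 ')': depth becomes 1
  Position 9 '(': depth becomes 2
  Position 10 ')': depth becomes 1
  Position 11 ')': depth becomes 0
Maximum depth reached: 3

3


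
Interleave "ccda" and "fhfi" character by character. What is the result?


Interleaving "ccda" and "fhfi":
  Position 0: 'c' from first, 'f' from second => "cf"
  Position 1: 'c' from first, 'h' from second => "ch"
  Position 2: 'd' from first, 'f' from second => "df"
  Position 3: 'a' from first, 'i' from second => "ai"
Result: cfchdfai

cfchdfai


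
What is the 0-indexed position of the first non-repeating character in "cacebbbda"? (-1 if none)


Input: cacebbbda
Character frequencies:
  'a': 2
  'b': 3
  'c': 2
  'd': 1
  'e': 1
Scanning left to right for freq == 1:
  Position 0 ('c'): freq=2, skip
  Position 1 ('a'): freq=2, skip
  Position 2 ('c'): freq=2, skip
  Position 3 ('e'): unique! => answer = 3

3


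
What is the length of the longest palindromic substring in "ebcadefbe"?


Input: "ebcadefbe"
Checking substrings for palindromes:
  No multi-char palindromic substrings found
Longest palindromic substring: "e" with length 1

1


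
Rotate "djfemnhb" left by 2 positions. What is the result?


Input: "djfemnhb", rotate left by 2
First 2 characters: "dj"
Remaining characters: "femnhb"
Concatenate remaining + first: "femnhb" + "dj" = "femnhbdj"

femnhbdj


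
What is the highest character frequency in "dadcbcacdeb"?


Input: dadcbcacdeb
Character counts:
  'a': 2
  'b': 2
  'c': 3
  'd': 3
  'e': 1
Maximum frequency: 3

3


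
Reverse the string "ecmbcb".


Input: ecmbcb
Reading characters right to left:
  Position 5: 'b'
  Position 4: 'c'
  Position 3: 'b'
  Position 2: 'm'
  Position 1: 'c'
  Position 0: 'e'
Reversed: bcbmce

bcbmce


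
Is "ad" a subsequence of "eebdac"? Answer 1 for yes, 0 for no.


Check if "ad" is a subsequence of "eebdac"
Greedy scan:
  Position 0 ('e'): no match needed
  Position 1 ('e'): no match needed
  Position 2 ('b'): no match needed
  Position 3 ('d'): no match needed
  Position 4 ('a'): matches sub[0] = 'a'
  Position 5 ('c'): no match needed
Only matched 1/2 characters => not a subsequence

0


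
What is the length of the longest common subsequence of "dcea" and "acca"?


LCS of "dcea" and "acca"
DP table:
           a    c    c    a
      0    0    0    0    0
  d   0    0    0    0    0
  c   0    0    1    1    1
  e   0    0    1    1    1
  a   0    1    1    1    2
LCS length = dp[4][4] = 2

2


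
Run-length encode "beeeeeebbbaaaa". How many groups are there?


Input: beeeeeebbbaaaa
Scanning for consecutive runs:
  Group 1: 'b' x 1 (positions 0-0)
  Group 2: 'e' x 6 (positions 1-6)
  Group 3: 'b' x 3 (positions 7-9)
  Group 4: 'a' x 4 (positions 10-13)
Total groups: 4

4


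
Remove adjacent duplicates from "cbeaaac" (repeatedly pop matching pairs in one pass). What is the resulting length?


Input: cbeaaac
Stack-based adjacent duplicate removal:
  Read 'c': push. Stack: c
  Read 'b': push. Stack: cb
  Read 'e': push. Stack: cbe
  Read 'a': push. Stack: cbea
  Read 'a': matches stack top 'a' => pop. Stack: cbe
  Read 'a': push. Stack: cbea
  Read 'c': push. Stack: cbeac
Final stack: "cbeac" (length 5)

5


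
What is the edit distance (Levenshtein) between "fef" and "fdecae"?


Computing edit distance: "fef" -> "fdecae"
DP table:
           f    d    e    c    a    e
      0    1    2    3    4    5    6
  f   1    0    1    2    3    4    5
  e   2    1    1    1    2    3    4
  f   3    2    2    2    2    3    4
Edit distance = dp[3][6] = 4

4


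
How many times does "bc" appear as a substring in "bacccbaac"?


Searching for "bc" in "bacccbaac"
Scanning each position:
  Position 0: "ba" => no
  Position 1: "ac" => no
  Position 2: "cc" => no
  Position 3: "cc" => no
  Position 4: "cb" => no
  Position 5: "ba" => no
  Position 6: "aa" => no
  Position 7: "ac" => no
Total occurrences: 0

0


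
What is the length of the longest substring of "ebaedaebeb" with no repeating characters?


Input: "ebaedaebeb"
Sliding window (track last position of each char):
  Position 0 ('e'): window [0,0] length 1 -- new best
  Position 1 ('b'): window [0,1] length 2 -- new best
  Position 2 ('a'): window [0,2] length 3 -- new best
  Position 3 ('e'): repeat (last at 0), move window start to 1
  Position 3 ('e'): window [1,3] length 3
  Position 4 ('d'): window [1,4] length 4 -- new best
  Position 5 ('a'): repeat (last at 2), move window start to 3
  Position 5 ('a'): window [3,5] length 3
  Position 6 ('e'): repeat (last at 3), move window start to 4
  Position 6 ('e'): window [4,6] length 3
  Position 7 ('b'): window [4,7] length 4
  Position 8 ('e'): repeat (last at 6), move window start to 7
  Position 8 ('e'): window [7,8] length 2
  Position 9 ('b'): repeat (last at 7), move window start to 8
  Position 9 ('b'): window [8,9] length 2
Longest substring with no repeats: "baed" with length 4

4


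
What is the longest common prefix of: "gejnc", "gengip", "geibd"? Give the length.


Words: gejnc, gengip, geibd
  Position 0: all 'g' => match
  Position 1: all 'e' => match
  Position 2: ('j', 'n', 'i') => mismatch, stop
LCP = "ge" (length 2)

2


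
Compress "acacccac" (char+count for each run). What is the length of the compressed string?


Input: acacccac
Runs:
  'a' x 1 => "a1"
  'c' x 1 => "c1"
  'a' x 1 => "a1"
  'c' x 3 => "c3"
  'a' x 1 => "a1"
  'c' x 1 => "c1"
Compressed: "a1c1a1c3a1c1"
Compressed length: 12

12


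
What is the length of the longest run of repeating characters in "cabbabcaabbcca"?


Input: "cabbabcaabbcca"
Scanning for longest run:
  Position 1 ('a'): new char, reset run to 1
  Position 2 ('b'): new char, reset run to 1
  Position 3 ('b'): continues run of 'b', length=2
  Position 4 ('a'): new char, reset run to 1
  Position 5 ('b'): new char, reset run to 1
  Position 6 ('c'): new char, reset run to 1
  Position 7 ('a'): new char, reset run to 1
  Position 8 ('a'): continues run of 'a', length=2
  Position 9 ('b'): new char, reset run to 1
  Position 10 ('b'): continues run of 'b', length=2
  Position 11 ('c'): new char, reset run to 1
  Position 12 ('c'): continues run of 'c', length=2
  Position 13 ('a'): new char, reset run to 1
Longest run: 'b' with length 2

2


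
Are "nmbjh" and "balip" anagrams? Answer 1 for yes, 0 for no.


Strings: "nmbjh", "balip"
Sorted first:  bhjmn
Sorted second: abilp
Differ at position 0: 'b' vs 'a' => not anagrams

0


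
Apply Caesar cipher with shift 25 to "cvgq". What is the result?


Caesar cipher: shift "cvgq" by 25
  'c' (pos 2) + 25 = pos 1 = 'b'
  'v' (pos 21) + 25 = pos 20 = 'u'
  'g' (pos 6) + 25 = pos 5 = 'f'
  'q' (pos 16) + 25 = pos 15 = 'p'
Result: bufp

bufp


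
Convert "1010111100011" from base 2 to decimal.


Input: "1010111100011" in base 2
Positional expansion:
  Digit '1' (value 1) x 2^12 = 4096
  Digit '0' (value 0) x 2^11 = 0
  Digit '1' (value 1) x 2^10 = 1024
  Digit '0' (value 0) x 2^9 = 0
  Digit '1' (value 1) x 2^8 = 256
  Digit '1' (value 1) x 2^7 = 128
  Digit '1' (value 1) x 2^6 = 64
  Digit '1' (value 1) x 2^5 = 32
  Digit '0' (value 0) x 2^4 = 0
  Digit '0' (value 0) x 2^3 = 0
  Digit '0' (value 0) x 2^2 = 0
  Digit '1' (value 1) x 2^1 = 2
  Digit '1' (value 1) x 2^0 = 1
Sum = 5603

5603


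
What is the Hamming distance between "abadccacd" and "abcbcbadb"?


Comparing "abadccacd" and "abcbcbadb" position by position:
  Position 0: 'a' vs 'a' => same
  Position 1: 'b' vs 'b' => same
  Position 2: 'a' vs 'c' => differ
  Position 3: 'd' vs 'b' => differ
  Position 4: 'c' vs 'c' => same
  Position 5: 'c' vs 'b' => differ
  Position 6: 'a' vs 'a' => same
  Position 7: 'c' vs 'd' => differ
  Position 8: 'd' vs 'b' => differ
Total differences (Hamming distance): 5

5


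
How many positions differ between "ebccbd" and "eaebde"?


Comparing "ebccbd" and "eaebde" position by position:
  Position 0: 'e' vs 'e' => same
  Position 1: 'b' vs 'a' => DIFFER
  Position 2: 'c' vs 'e' => DIFFER
  Position 3: 'c' vs 'b' => DIFFER
  Position 4: 'b' vs 'd' => DIFFER
  Position 5: 'd' vs 'e' => DIFFER
Positions that differ: 5

5


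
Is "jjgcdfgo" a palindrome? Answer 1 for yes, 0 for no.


Input: jjgcdfgo
Reversed: ogfdcgjj
  Compare pos 0 ('j') with pos 7 ('o'): MISMATCH
  Compare pos 1 ('j') with pos 6 ('g'): MISMATCH
  Compare pos 2 ('g') with pos 5 ('f'): MISMATCH
  Compare pos 3 ('c') with pos 4 ('d'): MISMATCH
Result: not a palindrome

0


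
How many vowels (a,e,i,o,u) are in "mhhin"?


Input: mhhin
Checking each character:
  'm' at position 0: consonant
  'h' at position 1: consonant
  'h' at position 2: consonant
  'i' at position 3: vowel (running total: 1)
  'n' at position 4: consonant
Total vowels: 1

1


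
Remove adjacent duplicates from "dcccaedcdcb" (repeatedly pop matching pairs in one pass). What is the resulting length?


Input: dcccaedcdcb
Stack-based adjacent duplicate removal:
  Read 'd': push. Stack: d
  Read 'c': push. Stack: dc
  Read 'c': matches stack top 'c' => pop. Stack: d
  Read 'c': push. Stack: dc
  Read 'a': push. Stack: dca
  Read 'e': push. Stack: dcae
  Read 'd': push. Stack: dcaed
  Read 'c': push. Stack: dcaedc
  Read 'd': push. Stack: dcaedcd
  Read 'c': push. Stack: dcaedcdc
  Read 'b': push. Stack: dcaedcdcb
Final stack: "dcaedcdcb" (length 9)

9


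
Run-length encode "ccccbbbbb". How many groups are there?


Input: ccccbbbbb
Scanning for consecutive runs:
  Group 1: 'c' x 4 (positions 0-3)
  Group 2: 'b' x 5 (positions 4-8)
Total groups: 2

2


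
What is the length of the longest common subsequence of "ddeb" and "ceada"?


LCS of "ddeb" and "ceada"
DP table:
           c    e    a    d    a
      0    0    0    0    0    0
  d   0    0    0    0    1    1
  d   0    0    0    0    1    1
  e   0    0    1    1    1    1
  b   0    0    1    1    1    1
LCS length = dp[4][5] = 1

1


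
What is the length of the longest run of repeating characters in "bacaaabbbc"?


Input: "bacaaabbbc"
Scanning for longest run:
  Position 1 ('a'): new char, reset run to 1
  Position 2 ('c'): new char, reset run to 1
  Position 3 ('a'): new char, reset run to 1
  Position 4 ('a'): continues run of 'a', length=2
  Position 5 ('a'): continues run of 'a', length=3
  Position 6 ('b'): new char, reset run to 1
  Position 7 ('b'): continues run of 'b', length=2
  Position 8 ('b'): continues run of 'b', length=3
  Position 9 ('c'): new char, reset run to 1
Longest run: 'a' with length 3

3


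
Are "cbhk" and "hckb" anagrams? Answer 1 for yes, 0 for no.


Strings: "cbhk", "hckb"
Sorted first:  bchk
Sorted second: bchk
Sorted forms match => anagrams

1


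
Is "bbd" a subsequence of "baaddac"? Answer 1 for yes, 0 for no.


Check if "bbd" is a subsequence of "baaddac"
Greedy scan:
  Position 0 ('b'): matches sub[0] = 'b'
  Position 1 ('a'): no match needed
  Position 2 ('a'): no match needed
  Position 3 ('d'): no match needed
  Position 4 ('d'): no match needed
  Position 5 ('a'): no match needed
  Position 6 ('c'): no match needed
Only matched 1/3 characters => not a subsequence

0


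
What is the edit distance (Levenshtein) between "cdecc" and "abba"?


Computing edit distance: "cdecc" -> "abba"
DP table:
           a    b    b    a
      0    1    2    3    4
  c   1    1    2    3    4
  d   2    2    2    3    4
  e   3    3    3    3    4
  c   4    4    4    4    4
  c   5    5    5    5    5
Edit distance = dp[5][4] = 5

5


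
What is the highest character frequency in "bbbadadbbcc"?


Input: bbbadadbbcc
Character counts:
  'a': 2
  'b': 5
  'c': 2
  'd': 2
Maximum frequency: 5

5


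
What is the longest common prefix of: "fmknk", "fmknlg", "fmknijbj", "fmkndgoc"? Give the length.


Words: fmknk, fmknlg, fmknijbj, fmkndgoc
  Position 0: all 'f' => match
  Position 1: all 'm' => match
  Position 2: all 'k' => match
  Position 3: all 'n' => match
  Position 4: ('k', 'l', 'i', 'd') => mismatch, stop
LCP = "fmkn" (length 4)

4


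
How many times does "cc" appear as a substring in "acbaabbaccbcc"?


Searching for "cc" in "acbaabbaccbcc"
Scanning each position:
  Position 0: "ac" => no
  Position 1: "cb" => no
  Position 2: "ba" => no
  Position 3: "aa" => no
  Position 4: "ab" => no
  Position 5: "bb" => no
  Position 6: "ba" => no
  Position 7: "ac" => no
  Position 8: "cc" => MATCH
  Position 9: "cb" => no
  Position 10: "bc" => no
  Position 11: "cc" => MATCH
Total occurrences: 2

2


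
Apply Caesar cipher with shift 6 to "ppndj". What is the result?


Caesar cipher: shift "ppndj" by 6
  'p' (pos 15) + 6 = pos 21 = 'v'
  'p' (pos 15) + 6 = pos 21 = 'v'
  'n' (pos 13) + 6 = pos 19 = 't'
  'd' (pos 3) + 6 = pos 9 = 'j'
  'j' (pos 9) + 6 = pos 15 = 'p'
Result: vvtjp

vvtjp


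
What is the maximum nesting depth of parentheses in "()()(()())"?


Input: "()()(()())"
Tracking depth:
  Position 0 '(': depth becomes 1
  Position 1 ')': depth becomes 0
  Position 2 '(': depth becomes 1
  Position 3 ')': depth becomes 0
  Position 4 '(': depth becomes 1
  Position 5 '(': depth becomes 2
  Position 6 ')': depth becomes 1
  Position 7 '(': depth becomes 2
  Position 8 ')': depth becomes 1
  Position 9 ')': depth becomes 0
Maximum depth reached: 2

2


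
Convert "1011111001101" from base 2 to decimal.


Input: "1011111001101" in base 2
Positional expansion:
  Digit '1' (value 1) x 2^12 = 4096
  Digit '0' (value 0) x 2^11 = 0
  Digit '1' (value 1) x 2^10 = 1024
  Digit '1' (value 1) x 2^9 = 512
  Digit '1' (value 1) x 2^8 = 256
  Digit '1' (value 1) x 2^7 = 128
  Digit '1' (value 1) x 2^6 = 64
  Digit '0' (value 0) x 2^5 = 0
  Digit '0' (value 0) x 2^4 = 0
  Digit '1' (value 1) x 2^3 = 8
  Digit '1' (value 1) x 2^2 = 4
  Digit '0' (value 0) x 2^1 = 0
  Digit '1' (value 1) x 2^0 = 1
Sum = 6093

6093


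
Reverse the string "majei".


Input: majei
Reading characters right to left:
  Position 4: 'i'
  Position 3: 'e'
  Position 2: 'j'
  Position 1: 'a'
  Position 0: 'm'
Reversed: iejam

iejam


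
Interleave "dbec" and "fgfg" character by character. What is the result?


Interleaving "dbec" and "fgfg":
  Position 0: 'd' from first, 'f' from second => "df"
  Position 1: 'b' from first, 'g' from second => "bg"
  Position 2: 'e' from first, 'f' from second => "ef"
  Position 3: 'c' from first, 'g' from second => "cg"
Result: dfbgefcg

dfbgefcg


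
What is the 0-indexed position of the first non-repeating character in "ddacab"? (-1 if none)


Input: ddacab
Character frequencies:
  'a': 2
  'b': 1
  'c': 1
  'd': 2
Scanning left to right for freq == 1:
  Position 0 ('d'): freq=2, skip
  Position 1 ('d'): freq=2, skip
  Position 2 ('a'): freq=2, skip
  Position 3 ('c'): unique! => answer = 3

3


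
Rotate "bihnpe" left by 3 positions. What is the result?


Input: "bihnpe", rotate left by 3
First 3 characters: "bih"
Remaining characters: "npe"
Concatenate remaining + first: "npe" + "bih" = "npebih"

npebih


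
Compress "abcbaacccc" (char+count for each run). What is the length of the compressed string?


Input: abcbaacccc
Runs:
  'a' x 1 => "a1"
  'b' x 1 => "b1"
  'c' x 1 => "c1"
  'b' x 1 => "b1"
  'a' x 2 => "a2"
  'c' x 4 => "c4"
Compressed: "a1b1c1b1a2c4"
Compressed length: 12

12


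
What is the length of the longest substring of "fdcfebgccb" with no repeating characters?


Input: "fdcfebgccb"
Sliding window (track last position of each char):
  Position 0 ('f'): window [0,0] length 1 -- new best
  Position 1 ('d'): window [0,1] length 2 -- new best
  Position 2 ('c'): window [0,2] length 3 -- new best
  Position 3 ('f'): repeat (last at 0), move window start to 1
  Position 3 ('f'): window [1,3] length 3
  Position 4 ('e'): window [1,4] length 4 -- new best
  Position 5 ('b'): window [1,5] length 5 -- new best
  Position 6 ('g'): window [1,6] length 6 -- new best
  Position 7 ('c'): repeat (last at 2), move window start to 3
  Position 7 ('c'): window [3,7] length 5
  Position 8 ('c'): repeat (last at 7), move window start to 8
  Position 8 ('c'): window [8,8] length 1
  Position 9 ('b'): window [8,9] length 2
Longest substring with no repeats: "dcfebg" with length 6

6


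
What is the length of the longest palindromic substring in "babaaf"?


Input: "babaaf"
Checking substrings for palindromes:
  [0:3] "bab" (len 3) => palindrome
  [1:4] "aba" (len 3) => palindrome
  [3:5] "aa" (len 2) => palindrome
Longest palindromic substring: "bab" with length 3

3


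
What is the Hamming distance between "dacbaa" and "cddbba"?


Comparing "dacbaa" and "cddbba" position by position:
  Position 0: 'd' vs 'c' => differ
  Position 1: 'a' vs 'd' => differ
  Position 2: 'c' vs 'd' => differ
  Position 3: 'b' vs 'b' => same
  Position 4: 'a' vs 'b' => differ
  Position 5: 'a' vs 'a' => same
Total differences (Hamming distance): 4

4


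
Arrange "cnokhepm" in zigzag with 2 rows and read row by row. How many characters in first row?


Zigzag "cnokhepm" into 2 rows:
Placing characters:
  'c' => row 0
  'n' => row 1
  'o' => row 0
  'k' => row 1
  'h' => row 0
  'e' => row 1
  'p' => row 0
  'm' => row 1
Rows:
  Row 0: "cohp"
  Row 1: "nkem"
First row length: 4

4


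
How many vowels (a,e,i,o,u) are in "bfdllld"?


Input: bfdllld
Checking each character:
  'b' at position 0: consonant
  'f' at position 1: consonant
  'd' at position 2: consonant
  'l' at position 3: consonant
  'l' at position 4: consonant
  'l' at position 5: consonant
  'd' at position 6: consonant
Total vowels: 0

0


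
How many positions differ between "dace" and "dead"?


Comparing "dace" and "dead" position by position:
  Position 0: 'd' vs 'd' => same
  Position 1: 'a' vs 'e' => DIFFER
  Position 2: 'c' vs 'a' => DIFFER
  Position 3: 'e' vs 'd' => DIFFER
Positions that differ: 3

3


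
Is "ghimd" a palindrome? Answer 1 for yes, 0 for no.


Input: ghimd
Reversed: dmihg
  Compare pos 0 ('g') with pos 4 ('d'): MISMATCH
  Compare pos 1 ('h') with pos 3 ('m'): MISMATCH
Result: not a palindrome

0


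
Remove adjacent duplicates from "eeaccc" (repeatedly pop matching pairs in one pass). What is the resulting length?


Input: eeaccc
Stack-based adjacent duplicate removal:
  Read 'e': push. Stack: e
  Read 'e': matches stack top 'e' => pop. Stack: (empty)
  Read 'a': push. Stack: a
  Read 'c': push. Stack: ac
  Read 'c': matches stack top 'c' => pop. Stack: a
  Read 'c': push. Stack: ac
Final stack: "ac" (length 2)

2


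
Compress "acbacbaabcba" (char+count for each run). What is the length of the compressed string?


Input: acbacbaabcba
Runs:
  'a' x 1 => "a1"
  'c' x 1 => "c1"
  'b' x 1 => "b1"
  'a' x 1 => "a1"
  'c' x 1 => "c1"
  'b' x 1 => "b1"
  'a' x 2 => "a2"
  'b' x 1 => "b1"
  'c' x 1 => "c1"
  'b' x 1 => "b1"
  'a' x 1 => "a1"
Compressed: "a1c1b1a1c1b1a2b1c1b1a1"
Compressed length: 22

22


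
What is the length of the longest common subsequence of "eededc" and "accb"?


LCS of "eededc" and "accb"
DP table:
           a    c    c    b
      0    0    0    0    0
  e   0    0    0    0    0
  e   0    0    0    0    0
  d   0    0    0    0    0
  e   0    0    0    0    0
  d   0    0    0    0    0
  c   0    0    1    1    1
LCS length = dp[6][4] = 1

1


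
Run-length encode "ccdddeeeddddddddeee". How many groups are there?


Input: ccdddeeeddddddddeee
Scanning for consecutive runs:
  Group 1: 'c' x 2 (positions 0-1)
  Group 2: 'd' x 3 (positions 2-4)
  Group 3: 'e' x 3 (positions 5-7)
  Group 4: 'd' x 8 (positions 8-15)
  Group 5: 'e' x 3 (positions 16-18)
Total groups: 5

5


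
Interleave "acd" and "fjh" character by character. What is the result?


Interleaving "acd" and "fjh":
  Position 0: 'a' from first, 'f' from second => "af"
  Position 1: 'c' from first, 'j' from second => "cj"
  Position 2: 'd' from first, 'h' from second => "dh"
Result: afcjdh

afcjdh


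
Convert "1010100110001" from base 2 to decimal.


Input: "1010100110001" in base 2
Positional expansion:
  Digit '1' (value 1) x 2^12 = 4096
  Digit '0' (value 0) x 2^11 = 0
  Digit '1' (value 1) x 2^10 = 1024
  Digit '0' (value 0) x 2^9 = 0
  Digit '1' (value 1) x 2^8 = 256
  Digit '0' (value 0) x 2^7 = 0
  Digit '0' (value 0) x 2^6 = 0
  Digit '1' (value 1) x 2^5 = 32
  Digit '1' (value 1) x 2^4 = 16
  Digit '0' (value 0) x 2^3 = 0
  Digit '0' (value 0) x 2^2 = 0
  Digit '0' (value 0) x 2^1 = 0
  Digit '1' (value 1) x 2^0 = 1
Sum = 5425

5425


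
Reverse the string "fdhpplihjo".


Input: fdhpplihjo
Reading characters right to left:
  Position 9: 'o'
  Position 8: 'j'
  Position 7: 'h'
  Position 6: 'i'
  Position 5: 'l'
  Position 4: 'p'
  Position 3: 'p'
  Position 2: 'h'
  Position 1: 'd'
  Position 0: 'f'
Reversed: ojhilpphdf

ojhilpphdf


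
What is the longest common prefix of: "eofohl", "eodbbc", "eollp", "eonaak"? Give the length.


Words: eofohl, eodbbc, eollp, eonaak
  Position 0: all 'e' => match
  Position 1: all 'o' => match
  Position 2: ('f', 'd', 'l', 'n') => mismatch, stop
LCP = "eo" (length 2)

2


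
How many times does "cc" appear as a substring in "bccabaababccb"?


Searching for "cc" in "bccabaababccb"
Scanning each position:
  Position 0: "bc" => no
  Position 1: "cc" => MATCH
  Position 2: "ca" => no
  Position 3: "ab" => no
  Position 4: "ba" => no
  Position 5: "aa" => no
  Position 6: "ab" => no
  Position 7: "ba" => no
  Position 8: "ab" => no
  Position 9: "bc" => no
  Position 10: "cc" => MATCH
  Position 11: "cb" => no
Total occurrences: 2

2


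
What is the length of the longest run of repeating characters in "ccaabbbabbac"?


Input: "ccaabbbabbac"
Scanning for longest run:
  Position 1 ('c'): continues run of 'c', length=2
  Position 2 ('a'): new char, reset run to 1
  Position 3 ('a'): continues run of 'a', length=2
  Position 4 ('b'): new char, reset run to 1
  Position 5 ('b'): continues run of 'b', length=2
  Position 6 ('b'): continues run of 'b', length=3
  Position 7 ('a'): new char, reset run to 1
  Position 8 ('b'): new char, reset run to 1
  Position 9 ('b'): continues run of 'b', length=2
  Position 10 ('a'): new char, reset run to 1
  Position 11 ('c'): new char, reset run to 1
Longest run: 'b' with length 3

3


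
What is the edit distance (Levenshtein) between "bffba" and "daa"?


Computing edit distance: "bffba" -> "daa"
DP table:
           d    a    a
      0    1    2    3
  b   1    1    2    3
  f   2    2    2    3
  f   3    3    3    3
  b   4    4    4    4
  a   5    5    4    4
Edit distance = dp[5][3] = 4

4


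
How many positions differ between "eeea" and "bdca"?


Comparing "eeea" and "bdca" position by position:
  Position 0: 'e' vs 'b' => DIFFER
  Position 1: 'e' vs 'd' => DIFFER
  Position 2: 'e' vs 'c' => DIFFER
  Position 3: 'a' vs 'a' => same
Positions that differ: 3

3


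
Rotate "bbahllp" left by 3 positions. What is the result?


Input: "bbahllp", rotate left by 3
First 3 characters: "bba"
Remaining characters: "hllp"
Concatenate remaining + first: "hllp" + "bba" = "hllpbba"

hllpbba


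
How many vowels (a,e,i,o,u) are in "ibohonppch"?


Input: ibohonppch
Checking each character:
  'i' at position 0: vowel (running total: 1)
  'b' at position 1: consonant
  'o' at position 2: vowel (running total: 2)
  'h' at position 3: consonant
  'o' at position 4: vowel (running total: 3)
  'n' at position 5: consonant
  'p' at position 6: consonant
  'p' at position 7: consonant
  'c' at position 8: consonant
  'h' at position 9: consonant
Total vowels: 3

3


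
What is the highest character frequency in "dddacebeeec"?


Input: dddacebeeec
Character counts:
  'a': 1
  'b': 1
  'c': 2
  'd': 3
  'e': 4
Maximum frequency: 4

4


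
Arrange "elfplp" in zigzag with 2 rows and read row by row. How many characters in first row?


Zigzag "elfplp" into 2 rows:
Placing characters:
  'e' => row 0
  'l' => row 1
  'f' => row 0
  'p' => row 1
  'l' => row 0
  'p' => row 1
Rows:
  Row 0: "efl"
  Row 1: "lpp"
First row length: 3

3


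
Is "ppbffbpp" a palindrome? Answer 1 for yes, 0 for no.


Input: ppbffbpp
Reversed: ppbffbpp
  Compare pos 0 ('p') with pos 7 ('p'): match
  Compare pos 1 ('p') with pos 6 ('p'): match
  Compare pos 2 ('b') with pos 5 ('b'): match
  Compare pos 3 ('f') with pos 4 ('f'): match
Result: palindrome

1


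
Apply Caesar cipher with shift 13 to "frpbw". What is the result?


Caesar cipher: shift "frpbw" by 13
  'f' (pos 5) + 13 = pos 18 = 's'
  'r' (pos 17) + 13 = pos 4 = 'e'
  'p' (pos 15) + 13 = pos 2 = 'c'
  'b' (pos 1) + 13 = pos 14 = 'o'
  'w' (pos 22) + 13 = pos 9 = 'j'
Result: secoj

secoj


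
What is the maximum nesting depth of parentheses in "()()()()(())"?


Input: "()()()()(())"
Tracking depth:
  Position 0 '(': depth becomes 1
  Position 1 ')': depth becomes 0
  Position 2 '(': depth becomes 1
  Position 3 ')': depth becomes 0
  Position 4 '(': depth becomes 1
  Position 5 ')': depth becomes 0
  Position 6 '(': depth becomes 1
  Position 7 ')': depth becomes 0
  Position 8 '(': depth becomes 1
  Position 9 '(': depth becomes 2
  Position 10 ')': depth becomes 1
  Position 11 ')': depth becomes 0
Maximum depth reached: 2

2


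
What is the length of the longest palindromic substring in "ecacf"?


Input: "ecacf"
Checking substrings for palindromes:
  [1:4] "cac" (len 3) => palindrome
Longest palindromic substring: "cac" with length 3

3


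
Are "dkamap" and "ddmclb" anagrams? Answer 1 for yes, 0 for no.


Strings: "dkamap", "ddmclb"
Sorted first:  aadkmp
Sorted second: bcddlm
Differ at position 0: 'a' vs 'b' => not anagrams

0


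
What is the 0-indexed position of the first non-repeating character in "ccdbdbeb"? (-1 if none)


Input: ccdbdbeb
Character frequencies:
  'b': 3
  'c': 2
  'd': 2
  'e': 1
Scanning left to right for freq == 1:
  Position 0 ('c'): freq=2, skip
  Position 1 ('c'): freq=2, skip
  Position 2 ('d'): freq=2, skip
  Position 3 ('b'): freq=3, skip
  Position 4 ('d'): freq=2, skip
  Position 5 ('b'): freq=3, skip
  Position 6 ('e'): unique! => answer = 6

6


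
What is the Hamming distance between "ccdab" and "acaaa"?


Comparing "ccdab" and "acaaa" position by position:
  Position 0: 'c' vs 'a' => differ
  Position 1: 'c' vs 'c' => same
  Position 2: 'd' vs 'a' => differ
  Position 3: 'a' vs 'a' => same
  Position 4: 'b' vs 'a' => differ
Total differences (Hamming distance): 3

3


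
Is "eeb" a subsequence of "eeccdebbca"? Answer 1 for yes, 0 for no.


Check if "eeb" is a subsequence of "eeccdebbca"
Greedy scan:
  Position 0 ('e'): matches sub[0] = 'e'
  Position 1 ('e'): matches sub[1] = 'e'
  Position 2 ('c'): no match needed
  Position 3 ('c'): no match needed
  Position 4 ('d'): no match needed
  Position 5 ('e'): no match needed
  Position 6 ('b'): matches sub[2] = 'b'
  Position 7 ('b'): no match needed
  Position 8 ('c'): no match needed
  Position 9 ('a'): no match needed
All 3 characters matched => is a subsequence

1


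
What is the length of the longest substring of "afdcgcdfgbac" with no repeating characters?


Input: "afdcgcdfgbac"
Sliding window (track last position of each char):
  Position 0 ('a'): window [0,0] length 1 -- new best
  Position 1 ('f'): window [0,1] length 2 -- new best
  Position 2 ('d'): window [0,2] length 3 -- new best
  Position 3 ('c'): window [0,3] length 4 -- new best
  Position 4 ('g'): window [0,4] length 5 -- new best
  Position 5 ('c'): repeat (last at 3), move window start to 4
  Position 5 ('c'): window [4,5] length 2
  Position 6 ('d'): window [4,6] length 3
  Position 7 ('f'): window [4,7] length 4
  Position 8 ('g'): repeat (last at 4), move window start to 5
  Position 8 ('g'): window [5,8] length 4
  Position 9 ('b'): window [5,9] length 5
  Position 10 ('a'): window [5,10] length 6 -- new best
  Position 11 ('c'): repeat (last at 5), move window start to 6
  Position 11 ('c'): window [6,11] length 6
Longest substring with no repeats: "cdfgba" with length 6

6


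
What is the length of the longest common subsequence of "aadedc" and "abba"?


LCS of "aadedc" and "abba"
DP table:
           a    b    b    a
      0    0    0    0    0
  a   0    1    1    1    1
  a   0    1    1    1    2
  d   0    1    1    1    2
  e   0    1    1    1    2
  d   0    1    1    1    2
  c   0    1    1    1    2
LCS length = dp[6][4] = 2

2


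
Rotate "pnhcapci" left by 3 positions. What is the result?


Input: "pnhcapci", rotate left by 3
First 3 characters: "pnh"
Remaining characters: "capci"
Concatenate remaining + first: "capci" + "pnh" = "capcipnh"

capcipnh


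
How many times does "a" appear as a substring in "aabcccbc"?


Searching for "a" in "aabcccbc"
Scanning each position:
  Position 0: "a" => MATCH
  Position 1: "a" => MATCH
  Position 2: "b" => no
  Position 3: "c" => no
  Position 4: "c" => no
  Position 5: "c" => no
  Position 6: "b" => no
  Position 7: "c" => no
Total occurrences: 2

2


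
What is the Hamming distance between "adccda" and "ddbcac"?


Comparing "adccda" and "ddbcac" position by position:
  Position 0: 'a' vs 'd' => differ
  Position 1: 'd' vs 'd' => same
  Position 2: 'c' vs 'b' => differ
  Position 3: 'c' vs 'c' => same
  Position 4: 'd' vs 'a' => differ
  Position 5: 'a' vs 'c' => differ
Total differences (Hamming distance): 4

4
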